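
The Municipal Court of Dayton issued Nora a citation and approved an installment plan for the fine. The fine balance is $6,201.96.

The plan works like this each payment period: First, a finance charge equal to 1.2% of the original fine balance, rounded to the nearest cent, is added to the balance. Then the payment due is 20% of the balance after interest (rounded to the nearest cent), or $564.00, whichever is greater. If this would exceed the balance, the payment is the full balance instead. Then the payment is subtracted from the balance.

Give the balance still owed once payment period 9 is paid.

$268.17

Payment period 1: opening $6,201.96; interest $74.42 → $6,276.38; payment $1,255.28; balance $5,021.10
Payment period 2: opening $5,021.10; interest $74.42 → $5,095.52; payment $1,019.10; balance $4,076.42
Payment period 3: opening $4,076.42; interest $74.42 → $4,150.84; payment $830.17; balance $3,320.67
Payment period 4: opening $3,320.67; interest $74.42 → $3,395.09; payment $679.02; balance $2,716.07
Payment period 5: opening $2,716.07; interest $74.42 → $2,790.49; payment $564.00; balance $2,226.49
Payment period 6: opening $2,226.49; interest $74.42 → $2,300.91; payment $564.00; balance $1,736.91
Payment period 7: opening $1,736.91; interest $74.42 → $1,811.33; payment $564.00; balance $1,247.33
Payment period 8: opening $1,247.33; interest $74.42 → $1,321.75; payment $564.00; balance $757.75
Payment period 9: opening $757.75; interest $74.42 → $832.17; payment $564.00; balance $268.17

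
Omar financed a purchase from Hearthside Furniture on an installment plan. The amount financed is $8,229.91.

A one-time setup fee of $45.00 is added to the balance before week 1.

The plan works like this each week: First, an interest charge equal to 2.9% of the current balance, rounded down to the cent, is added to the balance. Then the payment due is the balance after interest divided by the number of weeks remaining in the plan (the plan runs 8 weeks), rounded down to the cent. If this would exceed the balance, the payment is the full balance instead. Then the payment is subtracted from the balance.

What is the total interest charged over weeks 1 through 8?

# | Opening | Interest | Payment | End bal
1 | $8,274.91 | $239.97 | $1,064.36 | $7,450.52
2 | $7,450.52 | $216.06 | $1,095.22 | $6,571.36
3 | $6,571.36 | $190.56 | $1,126.98 | $5,634.94
4 | $5,634.94 | $163.41 | $1,159.67 | $4,638.68
5 | $4,638.68 | $134.52 | $1,193.30 | $3,579.90
6 | $3,579.90 | $103.81 | $1,227.90 | $2,455.81
7 | $2,455.81 | $71.21 | $1,263.51 | $1,263.51
8 | $1,263.51 | $36.64 | $1,300.15 | $0.00
Total interest: $239.97 + $216.06 + $190.56 + $163.41 + $134.52 + $103.81 + $71.21 + $36.64 = $1,156.18

$1,156.18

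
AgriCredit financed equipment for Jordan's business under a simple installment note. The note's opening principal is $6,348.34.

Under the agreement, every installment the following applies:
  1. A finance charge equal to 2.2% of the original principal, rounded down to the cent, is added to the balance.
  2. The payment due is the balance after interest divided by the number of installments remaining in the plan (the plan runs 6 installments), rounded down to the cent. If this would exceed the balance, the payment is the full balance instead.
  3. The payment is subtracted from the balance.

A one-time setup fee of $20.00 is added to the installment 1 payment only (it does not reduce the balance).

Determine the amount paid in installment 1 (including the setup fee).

# | Opening | Interest | Payment | Fee | End bal
1 | $6,348.34 | $139.66 | $1,081.33 | $20.00 | $5,406.67

$1,101.33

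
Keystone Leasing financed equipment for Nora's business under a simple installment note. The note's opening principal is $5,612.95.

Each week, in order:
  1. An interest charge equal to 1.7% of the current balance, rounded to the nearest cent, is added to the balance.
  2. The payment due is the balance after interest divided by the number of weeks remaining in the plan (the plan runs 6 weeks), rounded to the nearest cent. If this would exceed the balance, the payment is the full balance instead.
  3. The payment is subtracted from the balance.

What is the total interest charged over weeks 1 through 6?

$343.59

Week 1: $5,612.95 +$95.42 interest = $5,708.37; pay $951.40 → $4,756.97
Week 2: $4,756.97 +$80.87 interest = $4,837.84; pay $967.57 → $3,870.27
Week 3: $3,870.27 +$65.79 interest = $3,936.06; pay $984.02 → $2,952.04
Week 4: $2,952.04 +$50.18 interest = $3,002.22; pay $1,000.74 → $2,001.48
Week 5: $2,001.48 +$34.03 interest = $2,035.51; pay $1,017.76 → $1,017.75
Week 6: $1,017.75 +$17.30 interest = $1,035.05; pay $1,035.05 → $0.00
Total interest: $95.42 + $80.87 + $65.79 + $50.18 + $34.03 + $17.30 = $343.59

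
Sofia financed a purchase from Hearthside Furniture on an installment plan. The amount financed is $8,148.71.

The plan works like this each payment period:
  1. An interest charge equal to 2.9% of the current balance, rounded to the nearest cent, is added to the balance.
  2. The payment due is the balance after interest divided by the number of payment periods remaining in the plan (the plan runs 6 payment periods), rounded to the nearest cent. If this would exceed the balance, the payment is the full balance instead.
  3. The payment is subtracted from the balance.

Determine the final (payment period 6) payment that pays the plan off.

$1,612.24

# | Opening | Interest | Payment | End bal
1 | $8,148.71 | $236.31 | $1,397.50 | $6,987.52
2 | $6,987.52 | $202.64 | $1,438.03 | $5,752.13
3 | $5,752.13 | $166.81 | $1,479.74 | $4,439.20
4 | $4,439.20 | $128.74 | $1,522.65 | $3,045.29
5 | $3,045.29 | $88.31 | $1,566.80 | $1,566.80
6 | $1,566.80 | $45.44 | $1,612.24 | $0.00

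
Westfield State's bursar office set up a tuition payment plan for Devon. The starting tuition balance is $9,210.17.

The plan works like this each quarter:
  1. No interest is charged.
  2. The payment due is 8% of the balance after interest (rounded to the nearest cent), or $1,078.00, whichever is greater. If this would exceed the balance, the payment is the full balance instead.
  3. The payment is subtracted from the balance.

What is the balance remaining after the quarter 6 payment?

Quarter 1: $9,210.17 − $1,078.00 → $8,132.17
Quarter 2: $8,132.17 − $1,078.00 → $7,054.17
Quarter 3: $7,054.17 − $1,078.00 → $5,976.17
Quarter 4: $5,976.17 − $1,078.00 → $4,898.17
Quarter 5: $4,898.17 − $1,078.00 → $3,820.17
Quarter 6: $3,820.17 − $1,078.00 → $2,742.17

$2,742.17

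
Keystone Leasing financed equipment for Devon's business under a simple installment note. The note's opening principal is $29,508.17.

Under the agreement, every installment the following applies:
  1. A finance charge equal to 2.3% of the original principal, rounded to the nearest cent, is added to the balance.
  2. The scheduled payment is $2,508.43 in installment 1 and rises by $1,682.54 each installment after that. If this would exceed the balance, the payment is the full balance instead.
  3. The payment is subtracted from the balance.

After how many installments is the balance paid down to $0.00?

6

# | Opening | Interest | Payment | End bal
1 | $29,508.17 | $678.69 | $2,508.43 | $27,678.43
2 | $27,678.43 | $678.69 | $4,190.97 | $24,166.15
3 | $24,166.15 | $678.69 | $5,873.51 | $18,971.33
4 | $18,971.33 | $678.69 | $7,556.05 | $12,093.97
5 | $12,093.97 | $678.69 | $9,238.59 | $3,534.07
6 | $3,534.07 | $678.69 | $4,212.76 | $0.00
Balance reaches $0.00 in installment 6.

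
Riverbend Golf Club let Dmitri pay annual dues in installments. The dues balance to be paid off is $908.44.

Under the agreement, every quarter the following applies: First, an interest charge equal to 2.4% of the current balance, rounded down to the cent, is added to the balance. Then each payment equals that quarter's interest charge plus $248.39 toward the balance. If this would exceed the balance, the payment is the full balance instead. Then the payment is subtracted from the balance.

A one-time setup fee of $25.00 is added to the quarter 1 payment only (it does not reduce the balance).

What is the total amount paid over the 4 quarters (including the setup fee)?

Quarter 1: $908.44 +$21.80 interest = $930.24; pay $270.19 (+ $25.00 fee) → $660.05
Quarter 2: $660.05 +$15.84 interest = $675.89; pay $264.23 → $411.66
Quarter 3: $411.66 +$9.87 interest = $421.53; pay $258.26 → $163.27
Quarter 4: $163.27 +$3.91 interest = $167.18; pay $167.18 → $0.00
Total paid: $984.86

$984.86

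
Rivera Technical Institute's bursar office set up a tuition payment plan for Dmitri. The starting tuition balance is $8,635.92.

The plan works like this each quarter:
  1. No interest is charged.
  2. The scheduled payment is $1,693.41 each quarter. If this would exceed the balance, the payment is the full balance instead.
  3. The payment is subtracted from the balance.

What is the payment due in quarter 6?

Quarter 1: $8,635.92 − $1,693.41 → $6,942.51
Quarter 2: $6,942.51 − $1,693.41 → $5,249.10
Quarter 3: $5,249.10 − $1,693.41 → $3,555.69
Quarter 4: $3,555.69 − $1,693.41 → $1,862.28
Quarter 5: $1,862.28 − $1,693.41 → $168.87
Quarter 6: $168.87 − $168.87 → $0.00

$168.87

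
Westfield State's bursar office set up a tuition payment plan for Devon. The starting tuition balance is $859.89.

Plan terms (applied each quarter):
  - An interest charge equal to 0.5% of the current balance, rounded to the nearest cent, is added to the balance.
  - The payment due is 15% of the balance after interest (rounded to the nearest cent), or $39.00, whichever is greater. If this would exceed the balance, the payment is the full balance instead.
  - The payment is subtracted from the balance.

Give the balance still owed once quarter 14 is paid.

$14.33

# | Opening | Interest | Payment | End bal
1 | $859.89 | $4.30 | $129.63 | $734.56
2 | $734.56 | $3.67 | $110.73 | $627.50
3 | $627.50 | $3.14 | $94.60 | $536.04
4 | $536.04 | $2.68 | $80.81 | $457.91
5 | $457.91 | $2.29 | $69.03 | $391.17
6 | $391.17 | $1.96 | $58.97 | $334.16
7 | $334.16 | $1.67 | $50.37 | $285.46
8 | $285.46 | $1.43 | $43.03 | $243.86
9 | $243.86 | $1.22 | $39.00 | $206.08
10 | $206.08 | $1.03 | $39.00 | $168.11
11 | $168.11 | $0.84 | $39.00 | $129.95
12 | $129.95 | $0.65 | $39.00 | $91.60
13 | $91.60 | $0.46 | $39.00 | $53.06
14 | $53.06 | $0.27 | $39.00 | $14.33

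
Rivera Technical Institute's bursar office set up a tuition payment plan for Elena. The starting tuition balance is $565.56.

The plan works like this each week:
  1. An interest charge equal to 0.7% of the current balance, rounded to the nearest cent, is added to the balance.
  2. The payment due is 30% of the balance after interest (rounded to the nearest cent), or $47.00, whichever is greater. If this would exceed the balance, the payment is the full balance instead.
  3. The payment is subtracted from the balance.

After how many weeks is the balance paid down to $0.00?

Week 1: opening $565.56; interest $3.96 → $569.52; payment $170.86; balance $398.66
Week 2: opening $398.66; interest $2.79 → $401.45; payment $120.44; balance $281.01
Week 3: opening $281.01; interest $1.97 → $282.98; payment $84.89; balance $198.09
Week 4: opening $198.09; interest $1.39 → $199.48; payment $59.84; balance $139.64
Week 5: opening $139.64; interest $0.98 → $140.62; payment $47.00; balance $93.62
Week 6: opening $93.62; interest $0.66 → $94.28; payment $47.00; balance $47.28
Week 7: opening $47.28; interest $0.33 → $47.61; payment $47.00; balance $0.61
Week 8: opening $0.61; interest $0.00 → $0.61; payment $0.61; balance $0.00
Balance reaches $0.00 in week 8.

8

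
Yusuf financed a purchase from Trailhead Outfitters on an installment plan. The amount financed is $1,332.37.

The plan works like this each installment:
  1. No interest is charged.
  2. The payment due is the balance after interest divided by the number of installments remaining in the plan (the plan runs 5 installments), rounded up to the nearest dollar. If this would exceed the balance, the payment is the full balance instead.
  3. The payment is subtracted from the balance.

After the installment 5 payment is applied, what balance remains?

$0.00

# | Opening | Payment | End bal
1 | $1,332.37 | $267.00 | $1,065.37
2 | $1,065.37 | $267.00 | $798.37
3 | $798.37 | $267.00 | $531.37
4 | $531.37 | $266.00 | $265.37
5 | $265.37 | $265.37 | $0.00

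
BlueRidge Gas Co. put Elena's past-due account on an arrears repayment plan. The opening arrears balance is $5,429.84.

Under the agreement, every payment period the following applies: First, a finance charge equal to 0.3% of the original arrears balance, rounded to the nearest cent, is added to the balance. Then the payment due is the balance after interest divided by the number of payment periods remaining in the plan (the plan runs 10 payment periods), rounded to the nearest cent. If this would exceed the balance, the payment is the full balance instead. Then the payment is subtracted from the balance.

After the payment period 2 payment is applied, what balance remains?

Payment period 1: opening $5,429.84; interest $16.29 → $5,446.13; payment $544.61; balance $4,901.52
Payment period 2: opening $4,901.52; interest $16.29 → $4,917.81; payment $546.42; balance $4,371.39

$4,371.39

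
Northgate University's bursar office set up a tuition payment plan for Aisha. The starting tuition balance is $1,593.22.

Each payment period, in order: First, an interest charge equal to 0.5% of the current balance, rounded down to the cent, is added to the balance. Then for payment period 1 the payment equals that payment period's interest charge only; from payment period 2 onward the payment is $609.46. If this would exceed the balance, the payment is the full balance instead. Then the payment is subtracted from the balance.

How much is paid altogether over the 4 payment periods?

# | Opening | Interest | Payment | End bal
1 | $1,593.22 | $7.96 | $7.96 | $1,593.22
2 | $1,593.22 | $7.96 | $609.46 | $991.72
3 | $991.72 | $4.95 | $609.46 | $387.21
4 | $387.21 | $1.93 | $389.14 | $0.00
Total paid: $1,616.02

$1,616.02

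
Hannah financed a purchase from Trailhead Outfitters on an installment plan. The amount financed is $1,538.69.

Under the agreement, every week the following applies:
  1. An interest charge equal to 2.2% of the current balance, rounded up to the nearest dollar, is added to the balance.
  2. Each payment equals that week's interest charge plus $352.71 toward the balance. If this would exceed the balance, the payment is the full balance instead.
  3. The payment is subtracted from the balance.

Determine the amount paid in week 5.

Week 1: $1,538.69 +$34.00 interest = $1,572.69; pay $386.71 → $1,185.98
Week 2: $1,185.98 +$27.00 interest = $1,212.98; pay $379.71 → $833.27
Week 3: $833.27 +$19.00 interest = $852.27; pay $371.71 → $480.56
Week 4: $480.56 +$11.00 interest = $491.56; pay $363.71 → $127.85
Week 5: $127.85 +$3.00 interest = $130.85; pay $130.85 → $0.00

$130.85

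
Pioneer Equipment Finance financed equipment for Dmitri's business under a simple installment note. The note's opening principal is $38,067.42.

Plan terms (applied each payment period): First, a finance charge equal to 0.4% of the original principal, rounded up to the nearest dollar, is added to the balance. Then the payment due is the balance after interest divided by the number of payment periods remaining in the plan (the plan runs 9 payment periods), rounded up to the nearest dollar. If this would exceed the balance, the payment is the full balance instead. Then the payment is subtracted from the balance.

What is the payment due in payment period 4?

$4,314.00

Payment period 1: $38,067.42 +$153.00 interest = $38,220.42; pay $4,247.00 → $33,973.42
Payment period 2: $33,973.42 +$153.00 interest = $34,126.42; pay $4,266.00 → $29,860.42
Payment period 3: $29,860.42 +$153.00 interest = $30,013.42; pay $4,288.00 → $25,725.42
Payment period 4: $25,725.42 +$153.00 interest = $25,878.42; pay $4,314.00 → $21,564.42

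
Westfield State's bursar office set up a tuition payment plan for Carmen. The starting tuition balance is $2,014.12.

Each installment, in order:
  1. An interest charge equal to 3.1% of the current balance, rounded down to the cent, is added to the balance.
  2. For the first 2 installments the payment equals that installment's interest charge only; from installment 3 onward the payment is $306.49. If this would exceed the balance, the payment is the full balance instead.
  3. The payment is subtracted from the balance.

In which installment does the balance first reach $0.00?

10

Installment 1: opening $2,014.12; interest $62.43 → $2,076.55; payment $62.43; balance $2,014.12
Installment 2: opening $2,014.12; interest $62.43 → $2,076.55; payment $62.43; balance $2,014.12
Installment 3: opening $2,014.12; interest $62.43 → $2,076.55; payment $306.49; balance $1,770.06
Installment 4: opening $1,770.06; interest $54.87 → $1,824.93; payment $306.49; balance $1,518.44
Installment 5: opening $1,518.44; interest $47.07 → $1,565.51; payment $306.49; balance $1,259.02
Installment 6: opening $1,259.02; interest $39.02 → $1,298.04; payment $306.49; balance $991.55
Installment 7: opening $991.55; interest $30.73 → $1,022.28; payment $306.49; balance $715.79
Installment 8: opening $715.79; interest $22.18 → $737.97; payment $306.49; balance $431.48
Installment 9: opening $431.48; interest $13.37 → $444.85; payment $306.49; balance $138.36
Installment 10: opening $138.36; interest $4.28 → $142.64; payment $142.64; balance $0.00
Balance reaches $0.00 in installment 10.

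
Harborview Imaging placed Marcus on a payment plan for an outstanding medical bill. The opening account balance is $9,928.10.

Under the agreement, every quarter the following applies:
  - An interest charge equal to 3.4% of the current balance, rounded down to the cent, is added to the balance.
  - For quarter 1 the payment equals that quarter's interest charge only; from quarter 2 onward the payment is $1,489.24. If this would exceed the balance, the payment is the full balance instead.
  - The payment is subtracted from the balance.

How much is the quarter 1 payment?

$337.55

Quarter 1: $9,928.10 +$337.55 interest = $10,265.65; pay $337.55 → $9,928.10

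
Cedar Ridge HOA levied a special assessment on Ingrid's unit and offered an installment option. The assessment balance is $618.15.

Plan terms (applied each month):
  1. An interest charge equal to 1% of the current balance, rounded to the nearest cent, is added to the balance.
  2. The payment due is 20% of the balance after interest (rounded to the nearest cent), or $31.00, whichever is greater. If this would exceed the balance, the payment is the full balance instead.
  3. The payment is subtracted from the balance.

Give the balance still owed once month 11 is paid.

Month 1: opening $618.15; interest $6.18 → $624.33; payment $124.87; balance $499.46
Month 2: opening $499.46; interest $4.99 → $504.45; payment $100.89; balance $403.56
Month 3: opening $403.56; interest $4.04 → $407.60; payment $81.52; balance $326.08
Month 4: opening $326.08; interest $3.26 → $329.34; payment $65.87; balance $263.47
Month 5: opening $263.47; interest $2.63 → $266.10; payment $53.22; balance $212.88
Month 6: opening $212.88; interest $2.13 → $215.01; payment $43.00; balance $172.01
Month 7: opening $172.01; interest $1.72 → $173.73; payment $34.75; balance $138.98
Month 8: opening $138.98; interest $1.39 → $140.37; payment $31.00; balance $109.37
Month 9: opening $109.37; interest $1.09 → $110.46; payment $31.00; balance $79.46
Month 10: opening $79.46; interest $0.79 → $80.25; payment $31.00; balance $49.25
Month 11: opening $49.25; interest $0.49 → $49.74; payment $31.00; balance $18.74

$18.74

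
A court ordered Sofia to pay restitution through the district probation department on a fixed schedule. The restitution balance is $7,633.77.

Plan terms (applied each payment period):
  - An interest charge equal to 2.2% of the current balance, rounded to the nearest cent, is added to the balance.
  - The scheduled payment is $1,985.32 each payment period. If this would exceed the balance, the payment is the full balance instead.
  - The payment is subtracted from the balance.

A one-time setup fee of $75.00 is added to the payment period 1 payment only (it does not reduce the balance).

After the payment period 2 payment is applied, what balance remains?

$3,959.03

# | Opening | Interest | Payment | Fee | End bal
1 | $7,633.77 | $167.94 | $1,985.32 | $75.00 | $5,816.39
2 | $5,816.39 | $127.96 | $1,985.32 | — | $3,959.03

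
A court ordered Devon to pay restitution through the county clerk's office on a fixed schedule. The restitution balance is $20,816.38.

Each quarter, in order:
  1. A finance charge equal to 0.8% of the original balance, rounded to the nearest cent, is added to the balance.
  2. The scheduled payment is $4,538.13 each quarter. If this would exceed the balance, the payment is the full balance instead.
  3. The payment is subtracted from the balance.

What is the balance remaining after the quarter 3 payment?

Quarter 1: $20,816.38 +$166.53 interest = $20,982.91; pay $4,538.13 → $16,444.78
Quarter 2: $16,444.78 +$166.53 interest = $16,611.31; pay $4,538.13 → $12,073.18
Quarter 3: $12,073.18 +$166.53 interest = $12,239.71; pay $4,538.13 → $7,701.58

$7,701.58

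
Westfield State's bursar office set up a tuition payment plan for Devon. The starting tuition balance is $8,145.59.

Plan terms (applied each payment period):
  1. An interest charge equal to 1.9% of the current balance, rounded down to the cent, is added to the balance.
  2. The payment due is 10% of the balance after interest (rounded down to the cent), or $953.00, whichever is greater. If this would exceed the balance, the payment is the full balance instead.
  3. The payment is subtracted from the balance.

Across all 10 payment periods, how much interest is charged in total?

Payment period 1: opening $8,145.59; interest $154.76 → $8,300.35; payment $953.00; balance $7,347.35
Payment period 2: opening $7,347.35; interest $139.59 → $7,486.94; payment $953.00; balance $6,533.94
Payment period 3: opening $6,533.94; interest $124.14 → $6,658.08; payment $953.00; balance $5,705.08
Payment period 4: opening $5,705.08; interest $108.39 → $5,813.47; payment $953.00; balance $4,860.47
Payment period 5: opening $4,860.47; interest $92.34 → $4,952.81; payment $953.00; balance $3,999.81
Payment period 6: opening $3,999.81; interest $75.99 → $4,075.80; payment $953.00; balance $3,122.80
Payment period 7: opening $3,122.80; interest $59.33 → $3,182.13; payment $953.00; balance $2,229.13
Payment period 8: opening $2,229.13; interest $42.35 → $2,271.48; payment $953.00; balance $1,318.48
Payment period 9: opening $1,318.48; interest $25.05 → $1,343.53; payment $953.00; balance $390.53
Payment period 10: opening $390.53; interest $7.42 → $397.95; payment $397.95; balance $0.00
Total interest: $154.76 + $139.59 + $124.14 + $108.39 + $92.34 + $75.99 + $59.33 + $42.35 + $25.05 + $7.42 = $829.36

$829.36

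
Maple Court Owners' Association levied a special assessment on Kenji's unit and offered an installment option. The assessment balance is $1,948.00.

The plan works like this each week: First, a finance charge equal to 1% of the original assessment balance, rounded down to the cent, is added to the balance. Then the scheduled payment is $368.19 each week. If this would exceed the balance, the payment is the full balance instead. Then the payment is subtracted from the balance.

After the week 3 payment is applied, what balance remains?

# | Opening | Interest | Payment | End bal
1 | $1,948.00 | $19.48 | $368.19 | $1,599.29
2 | $1,599.29 | $19.48 | $368.19 | $1,250.58
3 | $1,250.58 | $19.48 | $368.19 | $901.87

$901.87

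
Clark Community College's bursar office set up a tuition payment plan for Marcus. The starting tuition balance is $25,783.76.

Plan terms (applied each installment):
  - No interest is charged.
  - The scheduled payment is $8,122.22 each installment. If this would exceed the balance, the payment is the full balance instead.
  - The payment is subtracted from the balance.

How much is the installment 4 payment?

$1,417.10

Installment 1: opening $25,783.76; payment $8,122.22; balance $17,661.54
Installment 2: opening $17,661.54; payment $8,122.22; balance $9,539.32
Installment 3: opening $9,539.32; payment $8,122.22; balance $1,417.10
Installment 4: opening $1,417.10; payment $1,417.10; balance $0.00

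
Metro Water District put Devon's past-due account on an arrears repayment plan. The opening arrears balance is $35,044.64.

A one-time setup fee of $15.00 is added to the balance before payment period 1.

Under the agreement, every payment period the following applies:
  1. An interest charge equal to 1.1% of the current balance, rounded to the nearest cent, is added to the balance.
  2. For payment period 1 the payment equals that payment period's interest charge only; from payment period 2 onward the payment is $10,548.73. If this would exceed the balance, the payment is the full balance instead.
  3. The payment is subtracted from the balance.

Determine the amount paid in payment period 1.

$385.66

Payment period 1: $35,059.64 +$385.66 interest = $35,445.30; pay $385.66 → $35,059.64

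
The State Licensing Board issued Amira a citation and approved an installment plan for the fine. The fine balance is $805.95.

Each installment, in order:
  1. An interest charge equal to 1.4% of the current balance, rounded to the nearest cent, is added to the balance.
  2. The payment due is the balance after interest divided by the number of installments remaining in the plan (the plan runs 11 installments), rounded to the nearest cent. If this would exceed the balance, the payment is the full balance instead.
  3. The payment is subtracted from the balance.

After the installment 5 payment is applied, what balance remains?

Installment 1: $805.95 +$11.28 interest = $817.23; pay $74.29 → $742.94
Installment 2: $742.94 +$10.40 interest = $753.34; pay $75.33 → $678.01
Installment 3: $678.01 +$9.49 interest = $687.50; pay $76.39 → $611.11
Installment 4: $611.11 +$8.56 interest = $619.67; pay $77.46 → $542.21
Installment 5: $542.21 +$7.59 interest = $549.80; pay $78.54 → $471.26

$471.26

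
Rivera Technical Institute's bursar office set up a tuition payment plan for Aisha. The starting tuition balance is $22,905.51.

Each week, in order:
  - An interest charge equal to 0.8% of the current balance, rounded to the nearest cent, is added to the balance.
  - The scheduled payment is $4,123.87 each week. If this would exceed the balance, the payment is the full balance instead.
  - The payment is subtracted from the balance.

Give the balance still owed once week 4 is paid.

# | Opening | Interest | Payment | End bal
1 | $22,905.51 | $183.24 | $4,123.87 | $18,964.88
2 | $18,964.88 | $151.72 | $4,123.87 | $14,992.73
3 | $14,992.73 | $119.94 | $4,123.87 | $10,988.80
4 | $10,988.80 | $87.91 | $4,123.87 | $6,952.84

$6,952.84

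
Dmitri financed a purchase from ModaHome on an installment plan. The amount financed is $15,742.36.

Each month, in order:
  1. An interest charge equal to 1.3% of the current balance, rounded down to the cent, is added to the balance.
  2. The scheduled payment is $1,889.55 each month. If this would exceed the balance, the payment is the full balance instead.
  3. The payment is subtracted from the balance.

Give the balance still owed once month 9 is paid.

Month 1: $15,742.36 +$204.65 interest = $15,947.01; pay $1,889.55 → $14,057.46
Month 2: $14,057.46 +$182.74 interest = $14,240.20; pay $1,889.55 → $12,350.65
Month 3: $12,350.65 +$160.55 interest = $12,511.20; pay $1,889.55 → $10,621.65
Month 4: $10,621.65 +$138.08 interest = $10,759.73; pay $1,889.55 → $8,870.18
Month 5: $8,870.18 +$115.31 interest = $8,985.49; pay $1,889.55 → $7,095.94
Month 6: $7,095.94 +$92.24 interest = $7,188.18; pay $1,889.55 → $5,298.63
Month 7: $5,298.63 +$68.88 interest = $5,367.51; pay $1,889.55 → $3,477.96
Month 8: $3,477.96 +$45.21 interest = $3,523.17; pay $1,889.55 → $1,633.62
Month 9: $1,633.62 +$21.23 interest = $1,654.85; pay $1,654.85 → $0.00

$0.00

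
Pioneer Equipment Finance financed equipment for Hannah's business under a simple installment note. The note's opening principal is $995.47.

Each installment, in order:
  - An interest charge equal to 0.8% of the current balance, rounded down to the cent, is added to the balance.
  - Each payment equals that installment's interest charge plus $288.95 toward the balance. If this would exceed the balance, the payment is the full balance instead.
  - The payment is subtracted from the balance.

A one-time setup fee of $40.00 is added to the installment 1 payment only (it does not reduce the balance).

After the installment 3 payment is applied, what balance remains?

Installment 1: opening $995.47; interest $7.96 → $1,003.43; payment $296.91 (+ $40.00 fee); balance $706.52
Installment 2: opening $706.52; interest $5.65 → $712.17; payment $294.60; balance $417.57
Installment 3: opening $417.57; interest $3.34 → $420.91; payment $292.29; balance $128.62

$128.62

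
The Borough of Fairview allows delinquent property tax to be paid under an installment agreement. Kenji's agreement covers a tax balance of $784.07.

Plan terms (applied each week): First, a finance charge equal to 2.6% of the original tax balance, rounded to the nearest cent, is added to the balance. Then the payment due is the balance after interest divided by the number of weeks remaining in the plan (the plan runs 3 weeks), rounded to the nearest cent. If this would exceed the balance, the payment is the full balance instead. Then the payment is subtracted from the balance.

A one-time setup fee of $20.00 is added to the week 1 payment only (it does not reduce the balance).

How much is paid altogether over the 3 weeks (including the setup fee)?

$865.24

# | Opening | Interest | Payment | Fee | End bal
1 | $784.07 | $20.39 | $268.15 | $20.00 | $536.31
2 | $536.31 | $20.39 | $278.35 | — | $278.35
3 | $278.35 | $20.39 | $298.74 | — | $0.00
Total paid: $865.24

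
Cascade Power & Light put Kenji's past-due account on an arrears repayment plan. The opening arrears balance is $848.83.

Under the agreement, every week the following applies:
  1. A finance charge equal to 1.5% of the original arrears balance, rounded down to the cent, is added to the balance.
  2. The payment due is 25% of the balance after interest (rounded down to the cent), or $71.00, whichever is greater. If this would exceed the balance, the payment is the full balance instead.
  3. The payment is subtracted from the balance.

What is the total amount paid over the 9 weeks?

$963.40

Week 1: $848.83 +$12.73 interest = $861.56; pay $215.39 → $646.17
Week 2: $646.17 +$12.73 interest = $658.90; pay $164.72 → $494.18
Week 3: $494.18 +$12.73 interest = $506.91; pay $126.72 → $380.19
Week 4: $380.19 +$12.73 interest = $392.92; pay $98.23 → $294.69
Week 5: $294.69 +$12.73 interest = $307.42; pay $76.85 → $230.57
Week 6: $230.57 +$12.73 interest = $243.30; pay $71.00 → $172.30
Week 7: $172.30 +$12.73 interest = $185.03; pay $71.00 → $114.03
Week 8: $114.03 +$12.73 interest = $126.76; pay $71.00 → $55.76
Week 9: $55.76 +$12.73 interest = $68.49; pay $68.49 → $0.00
Total paid: $963.40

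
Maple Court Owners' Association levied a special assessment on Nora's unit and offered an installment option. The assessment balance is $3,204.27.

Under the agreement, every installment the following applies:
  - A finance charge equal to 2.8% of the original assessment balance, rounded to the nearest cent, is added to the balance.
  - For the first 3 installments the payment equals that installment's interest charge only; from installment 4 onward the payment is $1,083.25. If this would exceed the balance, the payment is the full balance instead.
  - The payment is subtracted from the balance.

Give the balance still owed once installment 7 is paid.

$0.00

Installment 1: opening $3,204.27; interest $89.72 → $3,293.99; payment $89.72; balance $3,204.27
Installment 2: opening $3,204.27; interest $89.72 → $3,293.99; payment $89.72; balance $3,204.27
Installment 3: opening $3,204.27; interest $89.72 → $3,293.99; payment $89.72; balance $3,204.27
Installment 4: opening $3,204.27; interest $89.72 → $3,293.99; payment $1,083.25; balance $2,210.74
Installment 5: opening $2,210.74; interest $89.72 → $2,300.46; payment $1,083.25; balance $1,217.21
Installment 6: opening $1,217.21; interest $89.72 → $1,306.93; payment $1,083.25; balance $223.68
Installment 7: opening $223.68; interest $89.72 → $313.40; payment $313.40; balance $0.00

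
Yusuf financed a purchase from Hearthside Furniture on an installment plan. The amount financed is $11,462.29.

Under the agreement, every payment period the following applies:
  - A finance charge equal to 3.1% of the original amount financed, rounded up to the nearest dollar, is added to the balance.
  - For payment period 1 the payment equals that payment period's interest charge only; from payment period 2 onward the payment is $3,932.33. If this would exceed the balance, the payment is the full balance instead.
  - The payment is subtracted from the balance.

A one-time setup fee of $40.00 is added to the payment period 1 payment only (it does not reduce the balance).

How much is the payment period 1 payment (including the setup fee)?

$396.00

Payment period 1: opening $11,462.29; interest $356.00 → $11,818.29; payment $356.00 (+ $40.00 fee); balance $11,462.29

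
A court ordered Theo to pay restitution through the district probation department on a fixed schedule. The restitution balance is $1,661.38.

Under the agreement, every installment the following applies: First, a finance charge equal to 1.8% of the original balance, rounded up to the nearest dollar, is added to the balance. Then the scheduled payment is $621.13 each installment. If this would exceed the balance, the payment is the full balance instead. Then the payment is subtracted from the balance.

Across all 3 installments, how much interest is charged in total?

$90.00

Installment 1: opening $1,661.38; interest $30.00 → $1,691.38; payment $621.13; balance $1,070.25
Installment 2: opening $1,070.25; interest $30.00 → $1,100.25; payment $621.13; balance $479.12
Installment 3: opening $479.12; interest $30.00 → $509.12; payment $509.12; balance $0.00
Total interest: $30.00 + $30.00 + $30.00 = $90.00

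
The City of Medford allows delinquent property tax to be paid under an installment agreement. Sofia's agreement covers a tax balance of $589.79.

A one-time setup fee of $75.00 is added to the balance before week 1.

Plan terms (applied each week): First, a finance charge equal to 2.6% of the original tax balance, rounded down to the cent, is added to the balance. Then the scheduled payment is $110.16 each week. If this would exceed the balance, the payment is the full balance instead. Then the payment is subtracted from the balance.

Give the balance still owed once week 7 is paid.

$0.98

Week 1: opening $664.79; interest $15.33 → $680.12; payment $110.16; balance $569.96
Week 2: opening $569.96; interest $15.33 → $585.29; payment $110.16; balance $475.13
Week 3: opening $475.13; interest $15.33 → $490.46; payment $110.16; balance $380.30
Week 4: opening $380.30; interest $15.33 → $395.63; payment $110.16; balance $285.47
Week 5: opening $285.47; interest $15.33 → $300.80; payment $110.16; balance $190.64
Week 6: opening $190.64; interest $15.33 → $205.97; payment $110.16; balance $95.81
Week 7: opening $95.81; interest $15.33 → $111.14; payment $110.16; balance $0.98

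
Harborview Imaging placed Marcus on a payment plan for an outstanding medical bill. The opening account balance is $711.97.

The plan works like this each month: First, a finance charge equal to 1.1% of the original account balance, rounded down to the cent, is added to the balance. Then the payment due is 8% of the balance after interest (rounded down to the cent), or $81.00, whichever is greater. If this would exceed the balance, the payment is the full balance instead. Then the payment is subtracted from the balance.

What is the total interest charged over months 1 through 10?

Month 1: $711.97 +$7.83 interest = $719.80; pay $81.00 → $638.80
Month 2: $638.80 +$7.83 interest = $646.63; pay $81.00 → $565.63
Month 3: $565.63 +$7.83 interest = $573.46; pay $81.00 → $492.46
Month 4: $492.46 +$7.83 interest = $500.29; pay $81.00 → $419.29
Month 5: $419.29 +$7.83 interest = $427.12; pay $81.00 → $346.12
Month 6: $346.12 +$7.83 interest = $353.95; pay $81.00 → $272.95
Month 7: $272.95 +$7.83 interest = $280.78; pay $81.00 → $199.78
Month 8: $199.78 +$7.83 interest = $207.61; pay $81.00 → $126.61
Month 9: $126.61 +$7.83 interest = $134.44; pay $81.00 → $53.44
Month 10: $53.44 +$7.83 interest = $61.27; pay $61.27 → $0.00
Total interest: $7.83 + $7.83 + $7.83 + $7.83 + $7.83 + $7.83 + $7.83 + $7.83 + $7.83 + $7.83 = $78.30

$78.30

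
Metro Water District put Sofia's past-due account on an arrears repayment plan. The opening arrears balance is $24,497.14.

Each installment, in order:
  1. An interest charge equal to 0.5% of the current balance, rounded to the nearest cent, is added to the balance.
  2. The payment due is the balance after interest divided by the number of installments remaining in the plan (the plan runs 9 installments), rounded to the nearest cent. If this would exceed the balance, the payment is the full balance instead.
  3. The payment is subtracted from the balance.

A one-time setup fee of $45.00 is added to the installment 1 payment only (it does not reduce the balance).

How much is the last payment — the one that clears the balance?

$2,846.87

# | Opening | Interest | Payment | Fee | End bal
1 | $24,497.14 | $122.49 | $2,735.51 | $45.00 | $21,884.12
2 | $21,884.12 | $109.42 | $2,749.19 | — | $19,244.35
3 | $19,244.35 | $96.22 | $2,762.94 | — | $16,577.63
4 | $16,577.63 | $82.89 | $2,776.75 | — | $13,883.77
5 | $13,883.77 | $69.42 | $2,790.64 | — | $11,162.55
6 | $11,162.55 | $55.81 | $2,804.59 | — | $8,413.77
7 | $8,413.77 | $42.07 | $2,818.61 | — | $5,637.23
8 | $5,637.23 | $28.19 | $2,832.71 | — | $2,832.71
9 | $2,832.71 | $14.16 | $2,846.87 | — | $0.00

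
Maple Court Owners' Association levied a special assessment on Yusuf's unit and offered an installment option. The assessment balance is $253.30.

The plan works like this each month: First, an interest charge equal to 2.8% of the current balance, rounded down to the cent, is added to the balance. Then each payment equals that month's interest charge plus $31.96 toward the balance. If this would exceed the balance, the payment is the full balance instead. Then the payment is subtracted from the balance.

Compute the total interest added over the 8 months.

$31.64

Month 1: $253.30 +$7.09 interest = $260.39; pay $39.05 → $221.34
Month 2: $221.34 +$6.19 interest = $227.53; pay $38.15 → $189.38
Month 3: $189.38 +$5.30 interest = $194.68; pay $37.26 → $157.42
Month 4: $157.42 +$4.40 interest = $161.82; pay $36.36 → $125.46
Month 5: $125.46 +$3.51 interest = $128.97; pay $35.47 → $93.50
Month 6: $93.50 +$2.61 interest = $96.11; pay $34.57 → $61.54
Month 7: $61.54 +$1.72 interest = $63.26; pay $33.68 → $29.58
Month 8: $29.58 +$0.82 interest = $30.40; pay $30.40 → $0.00
Total interest: $7.09 + $6.19 + $5.30 + $4.40 + $3.51 + $2.61 + $1.72 + $0.82 = $31.64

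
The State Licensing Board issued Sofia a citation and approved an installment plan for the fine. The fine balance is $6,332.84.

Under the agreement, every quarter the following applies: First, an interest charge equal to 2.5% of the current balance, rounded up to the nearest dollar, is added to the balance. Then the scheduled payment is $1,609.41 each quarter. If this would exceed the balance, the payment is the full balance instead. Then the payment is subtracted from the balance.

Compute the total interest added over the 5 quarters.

Quarter 1: opening $6,332.84; interest $159.00 → $6,491.84; payment $1,609.41; balance $4,882.43
Quarter 2: opening $4,882.43; interest $123.00 → $5,005.43; payment $1,609.41; balance $3,396.02
Quarter 3: opening $3,396.02; interest $85.00 → $3,481.02; payment $1,609.41; balance $1,871.61
Quarter 4: opening $1,871.61; interest $47.00 → $1,918.61; payment $1,609.41; balance $309.20
Quarter 5: opening $309.20; interest $8.00 → $317.20; payment $317.20; balance $0.00
Total interest: $159.00 + $123.00 + $85.00 + $47.00 + $8.00 = $422.00

$422.00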